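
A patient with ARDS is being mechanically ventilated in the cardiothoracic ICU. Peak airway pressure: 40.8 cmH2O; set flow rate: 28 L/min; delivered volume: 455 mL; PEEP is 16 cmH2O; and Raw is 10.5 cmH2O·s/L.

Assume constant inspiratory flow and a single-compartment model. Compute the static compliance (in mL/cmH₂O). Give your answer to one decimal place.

22.9

Flow: 28 L/min ÷ 60 = 0.4667 L/s.
Equation of motion (constant flow): PIP = Vt/C + R·V̇ + PEEP.
Vt/C = PIP − R·V̇ − PEEP = 40.8 − 10.5×0.4667 − 16 = 40.8 − 4.9 − 16 = 19.9 cmH2O.
C = Vt / 19.9 = 455 / 19.9 = 22.864 mL/cmH2O.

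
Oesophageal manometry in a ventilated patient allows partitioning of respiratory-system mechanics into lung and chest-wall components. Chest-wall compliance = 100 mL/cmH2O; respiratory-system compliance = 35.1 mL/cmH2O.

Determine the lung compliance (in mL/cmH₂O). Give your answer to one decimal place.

54.1

1/CL = 1/Crs − 1/Ccw.
1/CL = 1/35.1 − 1/100 = 0.01849.
CL = 54.083 mL/cmH2O.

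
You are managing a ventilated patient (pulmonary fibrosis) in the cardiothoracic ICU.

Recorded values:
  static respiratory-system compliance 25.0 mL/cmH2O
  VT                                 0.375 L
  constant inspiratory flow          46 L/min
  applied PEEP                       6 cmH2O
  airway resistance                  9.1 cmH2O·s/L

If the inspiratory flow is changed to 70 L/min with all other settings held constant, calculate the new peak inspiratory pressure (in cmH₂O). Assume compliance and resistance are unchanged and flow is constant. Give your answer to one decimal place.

Flow: 46 L/min ÷ 60 = 0.7667 L/s.
New flow: 70 L/min ÷ 60 = 1.1667 L/s.
PIP = Vt/C + R·V̇ + PEEP (constant-flow equation of motion).
Only the resistive term changes: ΔPIP = R × ΔV̇ = 9.1 × (1.1667 − 0.7667) = 9.1 × 0.4 = 3.64 cmH2O.
Original PIP = 375/25.0 + 9.1×0.7667 + 6 = 27.977 cmH2O; new PIP = 27.977 + (3.64) = 31.617 cmH2O.

31.6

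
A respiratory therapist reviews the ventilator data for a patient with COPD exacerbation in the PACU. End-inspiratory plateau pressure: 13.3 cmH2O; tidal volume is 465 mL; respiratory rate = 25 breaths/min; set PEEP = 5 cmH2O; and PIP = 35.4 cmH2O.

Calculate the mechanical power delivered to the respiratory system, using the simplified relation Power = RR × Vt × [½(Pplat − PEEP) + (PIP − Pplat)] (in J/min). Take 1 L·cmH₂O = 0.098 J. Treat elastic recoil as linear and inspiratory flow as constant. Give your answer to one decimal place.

29.9

Per-breath work = Vt × [½(Pplat−PEEP) + (PIP−Pplat)] = 0.465 × [0.5×8.3 + 22.1] = 0.465 × 26.25 = 12.206 L·cmH2O.
Power = 25 × 12.206 = 305.15 L·cmH2O/min.
× 0.098 J/(L·cmH2O) → 29.905 J/min.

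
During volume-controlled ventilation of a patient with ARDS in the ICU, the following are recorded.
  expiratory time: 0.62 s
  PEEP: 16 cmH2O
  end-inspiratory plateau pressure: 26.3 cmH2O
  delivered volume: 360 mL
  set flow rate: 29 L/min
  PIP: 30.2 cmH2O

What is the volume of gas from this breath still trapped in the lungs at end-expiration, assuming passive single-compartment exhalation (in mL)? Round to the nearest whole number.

Flow: 29 L/min ÷ 60 = 0.4833 L/s.
R = (PIP − Pplat)/V̇ = (30.2 − 26.3) / 0.4833 = 3.9/0.4833 = 8.07 cmH2O·s/L.
C = Vt/(Pplat − PEEP) = 360.0 / (26.3 − 16) = 360.0/10.3 = 34.951 mL/cmH2O.
τ = R × C = 8.07 × 0.03495 L/cmH2O = 0.282 s.
Fraction remaining = e^(−Te/τ) = e^(−0.62/0.282) = 0.111.
Trapped volume = 360.0 × 0.111 = 39.96 mL.

40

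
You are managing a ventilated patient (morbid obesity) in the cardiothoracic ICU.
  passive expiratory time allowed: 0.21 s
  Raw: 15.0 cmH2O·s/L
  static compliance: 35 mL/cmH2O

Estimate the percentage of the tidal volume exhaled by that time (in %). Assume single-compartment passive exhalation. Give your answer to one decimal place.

33.0

τ = R × C = 15.0 × 35 mL/cmH2O = 15.0 × 0.035 L/cmH2O = 0.525 s.
Passive exhalation: V(t)/V₀ = e^(−t/τ) = e^(−0.21/0.525) = 0.6703.
Fraction exhaled = 1 − 0.6703 = 0.3297 → 32.97%.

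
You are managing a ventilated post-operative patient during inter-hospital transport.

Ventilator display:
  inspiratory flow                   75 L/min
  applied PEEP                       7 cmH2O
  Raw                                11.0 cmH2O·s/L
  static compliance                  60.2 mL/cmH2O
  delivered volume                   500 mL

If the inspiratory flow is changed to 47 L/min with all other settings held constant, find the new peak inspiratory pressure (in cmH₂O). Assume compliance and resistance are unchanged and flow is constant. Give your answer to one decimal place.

23.9

Flow: 75 L/min ÷ 60 = 1.25 L/s.
New flow: 47 L/min ÷ 60 = 0.7833 L/s.
PIP = Vt/C + R·V̇ + PEEP (constant-flow equation of motion).
Only the resistive term changes: ΔPIP = R × ΔV̇ = 11.0 × (0.7833 − 1.25) = 11.0 × -0.4667 = -5.134 cmH2O.
Original PIP = 500/60.2 + 11.0×1.25 + 7 = 29.056 cmH2O; new PIP = 29.056 + (-5.134) = 23.922 cmH2O.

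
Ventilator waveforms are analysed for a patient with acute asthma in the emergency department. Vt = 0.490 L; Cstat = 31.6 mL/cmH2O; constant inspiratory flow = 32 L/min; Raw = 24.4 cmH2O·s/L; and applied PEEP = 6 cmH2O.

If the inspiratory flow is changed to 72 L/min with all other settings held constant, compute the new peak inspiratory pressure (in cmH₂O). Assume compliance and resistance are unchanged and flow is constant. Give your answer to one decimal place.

Flow: 32 L/min ÷ 60 = 0.5333 L/s.
New flow: 72 L/min ÷ 60 = 1.2 L/s.
PIP = Vt/C + R·V̇ + PEEP (constant-flow equation of motion).
Only the resistive term changes: ΔPIP = R × ΔV̇ = 24.4 × (1.2 − 0.5333) = 24.4 × 0.6667 = 16.267 cmH2O.
Original PIP = 490/31.6 + 24.4×0.5333 + 6 = 34.519 cmH2O; new PIP = 34.519 + (16.267) = 50.786 cmH2O.

50.8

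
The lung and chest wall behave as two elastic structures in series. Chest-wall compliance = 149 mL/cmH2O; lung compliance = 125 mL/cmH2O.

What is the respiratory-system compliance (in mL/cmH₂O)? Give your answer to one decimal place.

68.0

Lung and chest wall are elastances in series: 1/Crs = 1/CL + 1/Ccw.
1/Crs = 1/125 + 1/149 = 0.01471.
Crs = 67.981 mL/cmH2O.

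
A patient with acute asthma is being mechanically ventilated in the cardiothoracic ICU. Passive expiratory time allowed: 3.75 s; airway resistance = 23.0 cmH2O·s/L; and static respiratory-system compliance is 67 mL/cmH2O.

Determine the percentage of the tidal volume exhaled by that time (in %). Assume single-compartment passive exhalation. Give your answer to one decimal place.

τ = R × C = 23.0 × 67 mL/cmH2O = 23.0 × 0.067 L/cmH2O = 1.541 s.
Passive exhalation: V(t)/V₀ = e^(−t/τ) = e^(−3.75/1.541) = 0.08773.
Fraction exhaled = 1 − 0.08773 = 0.9123 → 91.23%.

91.2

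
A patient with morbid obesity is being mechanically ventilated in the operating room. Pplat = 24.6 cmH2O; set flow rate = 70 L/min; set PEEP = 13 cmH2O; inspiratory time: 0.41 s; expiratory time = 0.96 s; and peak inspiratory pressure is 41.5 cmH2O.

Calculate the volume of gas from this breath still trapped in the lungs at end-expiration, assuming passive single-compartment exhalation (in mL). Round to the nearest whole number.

Flow: 70 L/min ÷ 60 = 1.1667 L/s.
Vt = flow × Ti = 1.1667 L/s × 0.41 s × 1000 mL/L = 478.35 mL.
R = (PIP − Pplat)/V̇ = (41.5 − 24.6) / 1.1667 = 16.9/1.1667 = 14.485 cmH2O·s/L.
C = Vt/(Pplat − PEEP) = 478.35 / (24.6 − 13) = 478.35/11.6 = 41.237 mL/cmH2O.
τ = R × C = 14.485 × 0.04124 L/cmH2O = 0.5974 s.
Fraction remaining = e^(−Te/τ) = e^(−0.96/0.5974) = 0.2005.
Trapped volume = 478.35 × 0.2005 = 95.909 mL.

96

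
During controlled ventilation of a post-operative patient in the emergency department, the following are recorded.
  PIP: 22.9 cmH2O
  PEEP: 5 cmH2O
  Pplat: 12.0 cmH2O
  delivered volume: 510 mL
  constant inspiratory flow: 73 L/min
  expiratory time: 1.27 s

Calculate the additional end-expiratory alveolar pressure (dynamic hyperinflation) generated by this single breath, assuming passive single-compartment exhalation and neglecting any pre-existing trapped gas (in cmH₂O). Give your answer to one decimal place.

Flow: 73 L/min ÷ 60 = 1.2167 L/s.
R = (PIP − Pplat)/V̇ = (22.9 − 12.0) / 1.2167 = 10.9/1.2167 = 8.959 cmH2O·s/L.
C = Vt/(Pplat − PEEP) = 510.0 / (12.0 − 5) = 510.0/7.0 = 72.857 mL/cmH2O.
τ = R × C = 8.959 × 0.07286 L/cmH2O = 0.6528 s.
Fraction remaining = e^(−Te/τ) = e^(−1.27/0.6528) = 0.1429; trapped volume = 510.0 × 0.1429 = 72.879 mL.
Additional alveolar pressure from trapping ≈ V_trapped / C = 72.879 / 72.857 = 1.0 cmH2O.

1.0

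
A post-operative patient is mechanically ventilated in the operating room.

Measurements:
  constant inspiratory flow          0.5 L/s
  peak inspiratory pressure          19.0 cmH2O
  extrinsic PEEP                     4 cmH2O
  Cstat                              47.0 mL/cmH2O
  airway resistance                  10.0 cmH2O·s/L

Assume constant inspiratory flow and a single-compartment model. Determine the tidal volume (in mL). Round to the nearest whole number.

Equation of motion (constant flow): PIP = Vt/C + R·V̇ + PEEP.
Vt/C = PIP − R·V̇ − PEEP = 19.0 − 5.0 − 4 = 10.0 cmH2O.
Vt = C × 10.0 = 47.0 × 10.0 = 470.0 mL.

470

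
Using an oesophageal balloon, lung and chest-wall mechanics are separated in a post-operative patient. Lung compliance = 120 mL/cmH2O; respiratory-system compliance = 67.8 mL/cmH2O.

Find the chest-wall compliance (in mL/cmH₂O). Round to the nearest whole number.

156

1/Ccw = 1/Crs − 1/CL.
1/Ccw = 1/67.8 − 1/120 = 0.006416.
Ccw = 155.86 mL/cmH2O.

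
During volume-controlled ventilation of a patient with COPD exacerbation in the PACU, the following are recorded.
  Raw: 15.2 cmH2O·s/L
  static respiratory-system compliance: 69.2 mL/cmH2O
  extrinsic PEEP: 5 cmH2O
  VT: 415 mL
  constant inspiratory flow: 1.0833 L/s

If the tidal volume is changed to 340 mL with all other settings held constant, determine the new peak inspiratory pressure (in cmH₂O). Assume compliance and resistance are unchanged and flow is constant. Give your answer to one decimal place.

26.4

PIP = Vt/C + R·V̇ + PEEP (constant-flow equation of motion).
Only the elastic term changes: ΔPIP = ΔVt / C = (340 − 415) / 69.2 = -1.084 cmH2O.
Original PIP = 415/69.2 + 15.2×1.0833 + 5 = 27.463 cmH2O; new PIP = 27.463 + (-1.084) = 26.379 cmH2O.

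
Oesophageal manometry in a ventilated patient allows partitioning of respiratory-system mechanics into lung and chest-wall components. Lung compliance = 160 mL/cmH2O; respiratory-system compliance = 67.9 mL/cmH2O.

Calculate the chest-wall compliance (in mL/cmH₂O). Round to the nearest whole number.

118

1/Ccw = 1/Crs − 1/CL.
1/Ccw = 1/67.9 − 1/160 = 0.008478.
Ccw = 117.95 mL/cmH2O.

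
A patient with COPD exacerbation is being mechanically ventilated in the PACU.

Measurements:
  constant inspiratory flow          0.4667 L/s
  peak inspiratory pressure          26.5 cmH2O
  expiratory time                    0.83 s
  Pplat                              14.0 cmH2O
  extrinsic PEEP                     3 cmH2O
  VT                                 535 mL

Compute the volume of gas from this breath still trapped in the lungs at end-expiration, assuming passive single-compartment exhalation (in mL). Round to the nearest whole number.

R = (PIP − Pplat)/V̇ = (26.5 − 14.0) / 0.4667 = 12.5/0.4667 = 26.784 cmH2O·s/L.
C = Vt/(Pplat − PEEP) = 535.0 / (14.0 − 3) = 535.0/11.0 = 48.636 mL/cmH2O.
τ = R × C = 26.784 × 0.04864 L/cmH2O = 1.303 s.
Fraction remaining = e^(−Te/τ) = e^(−0.83/1.303) = 0.5289.
Trapped volume = 535.0 × 0.5289 = 282.96 mL.

283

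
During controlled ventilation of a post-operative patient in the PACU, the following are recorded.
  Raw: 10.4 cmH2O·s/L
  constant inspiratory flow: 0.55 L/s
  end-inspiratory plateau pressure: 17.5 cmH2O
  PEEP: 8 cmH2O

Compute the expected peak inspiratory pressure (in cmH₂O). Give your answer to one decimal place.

23.2

PIP = Pplat + Raw × flow = 17.5 + 10.4 × 0.55 = 17.5 + 5.72 = 23.22 cmH2O.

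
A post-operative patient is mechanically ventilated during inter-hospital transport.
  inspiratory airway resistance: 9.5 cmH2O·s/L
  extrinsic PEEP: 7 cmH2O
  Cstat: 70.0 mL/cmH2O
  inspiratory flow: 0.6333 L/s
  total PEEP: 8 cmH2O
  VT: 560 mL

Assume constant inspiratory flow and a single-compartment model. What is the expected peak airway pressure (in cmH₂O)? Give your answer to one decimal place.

22.0

Total PEEP = 8 cmH2O (set 7 + intrinsic 1); this is the baseline alveolar pressure.
Equation of motion (constant flow): PIP = Vt/C + R·V̇ + PEEP.
PIP = 560/70.0 + 9.5×0.6333 + 8 = 8.0 + 6.016 + 8 = 22.016 cmH2O.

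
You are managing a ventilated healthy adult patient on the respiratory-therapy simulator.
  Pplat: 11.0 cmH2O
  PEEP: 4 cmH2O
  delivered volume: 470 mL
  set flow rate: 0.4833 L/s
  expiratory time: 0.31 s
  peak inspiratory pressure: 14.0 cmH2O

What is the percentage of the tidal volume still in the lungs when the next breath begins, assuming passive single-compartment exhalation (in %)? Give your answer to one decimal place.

47.5

R = (PIP − Pplat)/V̇ = (14.0 − 11.0) / 0.4833 = 3.0/0.4833 = 6.207 cmH2O·s/L.
C = Vt/(Pplat − PEEP) = 470.0 / (11.0 − 4) = 470.0/7.0 = 67.143 mL/cmH2O.
τ = R × C = 6.207 × 0.06714 L/cmH2O = 0.4167 s.
Fraction remaining at end-expiration = e^(−Te/τ) = e^(−0.31/0.4167) = 0.4752 → 47.52%.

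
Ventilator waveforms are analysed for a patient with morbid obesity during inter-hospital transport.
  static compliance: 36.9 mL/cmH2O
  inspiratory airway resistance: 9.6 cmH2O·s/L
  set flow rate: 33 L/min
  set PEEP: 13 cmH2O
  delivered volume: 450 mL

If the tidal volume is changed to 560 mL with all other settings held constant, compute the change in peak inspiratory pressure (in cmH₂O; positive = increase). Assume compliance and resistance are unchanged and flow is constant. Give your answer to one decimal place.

3.0

PIP = Vt/C + R·V̇ + PEEP (constant-flow equation of motion).
Only the elastic term changes: ΔPIP = ΔVt / C = (560 − 450) / 36.9 = 2.981 cmH2O.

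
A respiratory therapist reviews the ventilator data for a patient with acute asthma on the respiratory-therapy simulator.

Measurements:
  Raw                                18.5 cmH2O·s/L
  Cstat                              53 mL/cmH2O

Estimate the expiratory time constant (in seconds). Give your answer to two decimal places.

τ = R × C = 18.5 × 53 mL/cmH2O = 18.5 × 0.053 L/cmH2O = 0.9805 s.

0.98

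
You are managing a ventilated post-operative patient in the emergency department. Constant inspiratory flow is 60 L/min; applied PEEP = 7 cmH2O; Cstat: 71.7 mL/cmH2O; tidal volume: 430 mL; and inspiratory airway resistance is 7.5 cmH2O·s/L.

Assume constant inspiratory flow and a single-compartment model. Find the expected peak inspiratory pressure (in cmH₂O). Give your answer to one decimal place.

20.5

Flow: 60 L/min ÷ 60 = 1 L/s.
Equation of motion (constant flow): PIP = Vt/C + R·V̇ + PEEP.
PIP = 430/71.7 + 7.5×1 + 7 = 5.997 + 7.5 + 7 = 20.497 cmH2O.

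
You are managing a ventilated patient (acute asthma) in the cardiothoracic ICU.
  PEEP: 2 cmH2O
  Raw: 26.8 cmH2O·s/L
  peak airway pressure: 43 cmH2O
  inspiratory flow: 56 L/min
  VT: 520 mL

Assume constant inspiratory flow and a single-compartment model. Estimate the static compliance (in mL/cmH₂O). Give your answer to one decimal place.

32.5

Flow: 56 L/min ÷ 60 = 0.9333 L/s.
Equation of motion (constant flow): PIP = Vt/C + R·V̇ + PEEP.
Vt/C = PIP − R·V̇ − PEEP = 43 − 26.8×0.9333 − 2 = 43 − 25.012 − 2 = 15.988 cmH2O.
C = Vt / 15.988 = 520 / 15.988 = 32.524 mL/cmH2O.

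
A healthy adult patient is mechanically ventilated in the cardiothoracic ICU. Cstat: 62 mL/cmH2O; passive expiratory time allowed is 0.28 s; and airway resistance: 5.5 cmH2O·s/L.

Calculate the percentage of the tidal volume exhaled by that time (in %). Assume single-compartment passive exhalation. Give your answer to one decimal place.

τ = R × C = 5.5 × 62 mL/cmH2O = 5.5 × 0.062 L/cmH2O = 0.341 s.
Passive exhalation: V(t)/V₀ = e^(−t/τ) = e^(−0.28/0.341) = 0.4399.
Fraction exhaled = 1 − 0.4399 = 0.5601 → 56.01%.

56.0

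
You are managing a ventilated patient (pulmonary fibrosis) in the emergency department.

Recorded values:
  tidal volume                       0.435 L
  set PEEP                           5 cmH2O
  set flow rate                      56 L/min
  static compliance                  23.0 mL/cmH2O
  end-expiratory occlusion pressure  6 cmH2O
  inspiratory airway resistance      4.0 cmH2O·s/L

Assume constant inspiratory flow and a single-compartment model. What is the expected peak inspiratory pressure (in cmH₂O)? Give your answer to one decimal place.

28.6

Flow: 56 L/min ÷ 60 = 0.9333 L/s.
Total PEEP = 6 cmH2O (set 5 + intrinsic 1); this is the baseline alveolar pressure.
Equation of motion (constant flow): PIP = Vt/C + R·V̇ + PEEP.
PIP = 435/23.0 + 4.0×0.9333 + 6 = 18.913 + 3.733 + 6 = 28.646 cmH2O.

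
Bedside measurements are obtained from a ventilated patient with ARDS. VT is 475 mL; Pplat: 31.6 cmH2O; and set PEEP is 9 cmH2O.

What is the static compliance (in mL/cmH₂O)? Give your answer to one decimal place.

21.0

Cstat = Vt / (Pplat − PEEP) = 475 / (31.6 − 9) = 475 / 22.6 = 21.018 mL/cmH2O.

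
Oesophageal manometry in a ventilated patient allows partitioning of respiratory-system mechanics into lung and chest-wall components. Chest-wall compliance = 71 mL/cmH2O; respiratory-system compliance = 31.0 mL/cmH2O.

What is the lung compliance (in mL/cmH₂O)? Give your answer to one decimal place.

55.0

1/CL = 1/Crs − 1/Ccw.
1/CL = 1/31.0 − 1/71 = 0.01817.
CL = 55.036 mL/cmH2O.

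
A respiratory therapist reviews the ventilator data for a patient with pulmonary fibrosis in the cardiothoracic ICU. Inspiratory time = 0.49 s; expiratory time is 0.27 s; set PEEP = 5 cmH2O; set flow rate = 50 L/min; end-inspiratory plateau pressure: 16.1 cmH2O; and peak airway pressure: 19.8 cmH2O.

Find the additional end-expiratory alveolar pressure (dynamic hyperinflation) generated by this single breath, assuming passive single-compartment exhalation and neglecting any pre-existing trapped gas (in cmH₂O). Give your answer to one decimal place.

Flow: 50 L/min ÷ 60 = 0.8333 L/s.
Vt = flow × Ti = 0.8333 L/s × 0.49 s × 1000 mL/L = 408.32 mL.
R = (PIP − Pplat)/V̇ = (19.8 − 16.1) / 0.8333 = 3.7/0.8333 = 4.44 cmH2O·s/L.
C = Vt/(Pplat − PEEP) = 408.32 / (16.1 − 5) = 408.32/11.1 = 36.786 mL/cmH2O.
τ = R × C = 4.44 × 0.03679 L/cmH2O = 0.1633 s.
Fraction remaining = e^(−Te/τ) = e^(−0.27/0.1633) = 0.1914; trapped volume = 408.32 × 0.1914 = 78.152 mL.
Additional alveolar pressure from trapping ≈ V_trapped / C = 78.152 / 36.786 = 2.125 cmH2O.

2.1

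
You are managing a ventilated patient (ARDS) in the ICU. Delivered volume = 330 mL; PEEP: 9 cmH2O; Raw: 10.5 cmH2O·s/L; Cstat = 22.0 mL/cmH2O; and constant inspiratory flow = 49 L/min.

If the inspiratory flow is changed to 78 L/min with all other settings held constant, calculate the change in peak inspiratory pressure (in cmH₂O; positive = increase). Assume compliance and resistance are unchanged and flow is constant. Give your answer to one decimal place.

Flow: 49 L/min ÷ 60 = 0.8167 L/s.
New flow: 78 L/min ÷ 60 = 1.3 L/s.
PIP = Vt/C + R·V̇ + PEEP (constant-flow equation of motion).
Only the resistive term changes: ΔPIP = R × ΔV̇ = 10.5 × (1.3 − 0.8167) = 10.5 × 0.4833 = 5.075 cmH2O.

5.1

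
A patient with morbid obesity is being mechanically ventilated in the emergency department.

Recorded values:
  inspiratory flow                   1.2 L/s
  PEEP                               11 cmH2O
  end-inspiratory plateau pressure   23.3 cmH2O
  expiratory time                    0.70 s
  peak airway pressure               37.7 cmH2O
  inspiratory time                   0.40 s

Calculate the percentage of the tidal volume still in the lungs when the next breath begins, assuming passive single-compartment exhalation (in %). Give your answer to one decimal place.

Vt = flow × Ti = 1.2 L/s × 0.40 s × 1000 mL/L = 480.0 mL.
R = (PIP − Pplat)/V̇ = (37.7 − 23.3) / 1.2 = 14.4/1.2 = 12.0 cmH2O·s/L.
C = Vt/(Pplat − PEEP) = 480.0 / (23.3 − 11) = 480.0/12.3 = 39.024 mL/cmH2O.
τ = R × C = 12.0 × 0.03902 L/cmH2O = 0.4682 s.
Fraction remaining at end-expiration = e^(−Te/τ) = e^(−0.70/0.4682) = 0.2242 → 22.42%.

22.4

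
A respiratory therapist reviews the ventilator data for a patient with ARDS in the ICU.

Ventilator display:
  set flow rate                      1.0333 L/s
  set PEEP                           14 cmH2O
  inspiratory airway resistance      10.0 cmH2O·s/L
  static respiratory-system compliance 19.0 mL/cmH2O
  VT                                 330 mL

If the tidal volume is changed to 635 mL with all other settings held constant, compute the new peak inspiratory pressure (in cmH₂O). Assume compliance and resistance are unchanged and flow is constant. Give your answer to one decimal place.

57.8

PIP = Vt/C + R·V̇ + PEEP (constant-flow equation of motion).
Only the elastic term changes: ΔPIP = ΔVt / C = (635 − 330) / 19.0 = 16.053 cmH2O.
Original PIP = 330/19.0 + 10.0×1.0333 + 14 = 41.701 cmH2O; new PIP = 41.701 + (16.053) = 57.754 cmH2O.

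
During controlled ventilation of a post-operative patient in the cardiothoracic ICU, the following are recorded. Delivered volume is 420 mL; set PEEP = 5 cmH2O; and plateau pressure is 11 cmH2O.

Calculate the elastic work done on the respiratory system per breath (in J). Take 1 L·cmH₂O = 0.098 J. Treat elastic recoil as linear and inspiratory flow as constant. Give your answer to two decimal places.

0.12

Elastic work ≈ ½ × (Pplat − PEEP) × Vt = 0.5 × (11 − 5) × 0.420 L = 0.5 × 6.0 × 0.420 = 1.26 L·cmH2O.
× 0.098 J/(L·cmH2O) → 0.1235 J.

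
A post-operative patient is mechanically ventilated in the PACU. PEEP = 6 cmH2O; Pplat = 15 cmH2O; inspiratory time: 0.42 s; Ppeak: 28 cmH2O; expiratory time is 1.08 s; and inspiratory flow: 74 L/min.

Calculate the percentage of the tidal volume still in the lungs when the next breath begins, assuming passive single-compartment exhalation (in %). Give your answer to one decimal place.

Flow: 74 L/min ÷ 60 = 1.2333 L/s.
Vt = flow × Ti = 1.2333 L/s × 0.42 s × 1000 mL/L = 517.99 mL.
R = (PIP − Pplat)/V̇ = (28 − 15) / 1.2333 = 13.0/1.2333 = 10.541 cmH2O·s/L.
C = Vt/(Pplat − PEEP) = 517.99 / (15 − 6) = 517.99/9.0 = 57.554 mL/cmH2O.
τ = R × C = 10.541 × 0.05755 L/cmH2O = 0.6066 s.
Fraction remaining at end-expiration = e^(−Te/τ) = e^(−1.08/0.6066) = 0.1686 → 16.86%.

16.9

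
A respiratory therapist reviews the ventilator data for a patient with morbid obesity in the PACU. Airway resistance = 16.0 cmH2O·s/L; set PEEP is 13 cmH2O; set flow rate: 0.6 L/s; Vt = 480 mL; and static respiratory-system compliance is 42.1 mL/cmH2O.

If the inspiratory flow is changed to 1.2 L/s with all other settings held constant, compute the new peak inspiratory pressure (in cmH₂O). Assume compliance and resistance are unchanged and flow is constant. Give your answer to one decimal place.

PIP = Vt/C + R·V̇ + PEEP (constant-flow equation of motion).
Only the resistive term changes: ΔPIP = R × ΔV̇ = 16.0 × (1.2 − 0.6) = 16.0 × 0.6 = 9.6 cmH2O.
Original PIP = 480/42.1 + 16.0×0.6 + 13 = 34.001 cmH2O; new PIP = 34.001 + (9.6) = 43.601 cmH2O.

43.6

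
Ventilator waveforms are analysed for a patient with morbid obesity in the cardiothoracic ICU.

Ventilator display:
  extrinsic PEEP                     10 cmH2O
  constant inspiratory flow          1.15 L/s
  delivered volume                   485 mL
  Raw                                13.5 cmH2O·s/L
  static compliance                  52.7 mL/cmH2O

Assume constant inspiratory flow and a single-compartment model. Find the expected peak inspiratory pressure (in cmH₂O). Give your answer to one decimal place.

34.7

Equation of motion (constant flow): PIP = Vt/C + R·V̇ + PEEP.
PIP = 485/52.7 + 13.5×1.15 + 10 = 9.203 + 15.525 + 10 = 34.728 cmH2O.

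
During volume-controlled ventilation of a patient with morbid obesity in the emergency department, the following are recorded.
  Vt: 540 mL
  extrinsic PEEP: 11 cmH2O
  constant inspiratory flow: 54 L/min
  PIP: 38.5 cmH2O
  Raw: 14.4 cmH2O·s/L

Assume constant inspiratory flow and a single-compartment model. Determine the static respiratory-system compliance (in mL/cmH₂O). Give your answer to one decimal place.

37.1

Flow: 54 L/min ÷ 60 = 0.9 L/s.
Equation of motion (constant flow): PIP = Vt/C + R·V̇ + PEEP.
Vt/C = PIP − R·V̇ − PEEP = 38.5 − 14.4×0.9 − 11 = 38.5 − 12.96 − 11 = 14.54 cmH2O.
C = Vt / 14.54 = 540 / 14.54 = 37.139 mL/cmH2O.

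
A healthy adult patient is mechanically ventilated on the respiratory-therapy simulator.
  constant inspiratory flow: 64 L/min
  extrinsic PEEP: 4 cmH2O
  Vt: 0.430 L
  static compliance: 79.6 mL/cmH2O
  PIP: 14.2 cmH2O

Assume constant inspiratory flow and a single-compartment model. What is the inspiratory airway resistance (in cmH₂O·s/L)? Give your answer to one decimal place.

Flow: 64 L/min ÷ 60 = 1.0667 L/s.
Equation of motion (constant flow): PIP = Vt/C + R·V̇ + PEEP.
R·V̇ = PIP − Vt/C − PEEP = 14.2 − 430/79.6 − 4 = 14.2 − 5.402 − 4 = 4.798 cmH2O.
R = 4.798 / 1.0667 = 4.498 cmH2O·s/L.

4.5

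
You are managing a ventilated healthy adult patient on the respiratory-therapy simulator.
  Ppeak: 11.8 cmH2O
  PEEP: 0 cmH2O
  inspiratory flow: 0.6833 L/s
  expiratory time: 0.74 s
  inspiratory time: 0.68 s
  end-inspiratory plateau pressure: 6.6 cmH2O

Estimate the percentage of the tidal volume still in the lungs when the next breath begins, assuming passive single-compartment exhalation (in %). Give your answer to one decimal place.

25.1

Vt = flow × Ti = 0.6833 L/s × 0.68 s × 1000 mL/L = 464.64 mL.
R = (PIP − Pplat)/V̇ = (11.8 − 6.6) / 0.6833 = 5.2/0.6833 = 7.61 cmH2O·s/L.
C = Vt/(Pplat − PEEP) = 464.64 / (6.6 − 0) = 464.64/6.6 = 70.4 mL/cmH2O.
τ = R × C = 7.61 × 0.0704 L/cmH2O = 0.5357 s.
Fraction remaining at end-expiration = e^(−Te/τ) = e^(−0.74/0.5357) = 0.2512 → 25.12%.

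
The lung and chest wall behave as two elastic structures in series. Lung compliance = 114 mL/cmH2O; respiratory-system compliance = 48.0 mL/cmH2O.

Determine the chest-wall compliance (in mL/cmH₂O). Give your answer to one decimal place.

82.9

1/Ccw = 1/Crs − 1/CL.
1/Ccw = 1/48.0 − 1/114 = 0.01206.
Ccw = 82.919 mL/cmH2O.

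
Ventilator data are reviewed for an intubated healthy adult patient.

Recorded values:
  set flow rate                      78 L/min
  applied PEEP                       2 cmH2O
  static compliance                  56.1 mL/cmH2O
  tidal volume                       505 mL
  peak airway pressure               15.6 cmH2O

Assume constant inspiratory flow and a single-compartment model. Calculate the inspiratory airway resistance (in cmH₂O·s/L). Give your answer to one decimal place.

3.5

Flow: 78 L/min ÷ 60 = 1.3 L/s.
Equation of motion (constant flow): PIP = Vt/C + R·V̇ + PEEP.
R·V̇ = PIP − Vt/C − PEEP = 15.6 − 505/56.1 − 2 = 15.6 − 9.002 − 2 = 4.598 cmH2O.
R = 4.598 / 1.3 = 3.537 cmH2O·s/L.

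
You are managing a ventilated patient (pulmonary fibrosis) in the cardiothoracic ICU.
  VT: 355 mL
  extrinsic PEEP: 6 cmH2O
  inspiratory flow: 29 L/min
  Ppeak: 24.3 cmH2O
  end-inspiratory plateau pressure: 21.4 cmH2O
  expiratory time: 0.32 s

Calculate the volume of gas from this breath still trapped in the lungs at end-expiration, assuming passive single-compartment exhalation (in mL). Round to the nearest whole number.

35

Flow: 29 L/min ÷ 60 = 0.4833 L/s.
R = (PIP − Pplat)/V̇ = (24.3 − 21.4) / 0.4833 = 2.9/0.4833 = 6.0 cmH2O·s/L.
C = Vt/(Pplat − PEEP) = 355.0 / (21.4 − 6) = 355.0/15.4 = 23.052 mL/cmH2O.
τ = R × C = 6.0 × 0.02305 L/cmH2O = 0.1383 s.
Fraction remaining = e^(−Te/τ) = e^(−0.32/0.1383) = 0.09888.
Trapped volume = 355.0 × 0.09888 = 35.102 mL.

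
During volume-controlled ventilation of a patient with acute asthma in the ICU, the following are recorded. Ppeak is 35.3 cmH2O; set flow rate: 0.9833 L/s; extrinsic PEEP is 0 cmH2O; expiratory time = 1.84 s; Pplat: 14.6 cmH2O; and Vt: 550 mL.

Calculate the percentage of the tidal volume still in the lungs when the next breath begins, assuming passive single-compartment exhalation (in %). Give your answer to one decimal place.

R = (PIP − Pplat)/V̇ = (35.3 − 14.6) / 0.9833 = 20.7/0.9833 = 21.052 cmH2O·s/L.
C = Vt/(Pplat − PEEP) = 550.0 / (14.6 − 0) = 550.0/14.6 = 37.671 mL/cmH2O.
τ = R × C = 21.052 × 0.03767 L/cmH2O = 0.793 s.
Fraction remaining at end-expiration = e^(−Te/τ) = e^(−1.84/0.793) = 0.09824 → 9.824%.

9.8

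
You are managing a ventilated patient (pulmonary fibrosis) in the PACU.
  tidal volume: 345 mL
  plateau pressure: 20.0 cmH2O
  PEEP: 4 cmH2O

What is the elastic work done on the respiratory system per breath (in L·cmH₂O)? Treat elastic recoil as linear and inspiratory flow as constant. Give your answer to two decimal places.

Elastic work ≈ ½ × (Pplat − PEEP) × Vt = 0.5 × (20.0 − 4) × 0.345 L = 0.5 × 16.0 × 0.345 = 2.76 L·cmH2O.

2.76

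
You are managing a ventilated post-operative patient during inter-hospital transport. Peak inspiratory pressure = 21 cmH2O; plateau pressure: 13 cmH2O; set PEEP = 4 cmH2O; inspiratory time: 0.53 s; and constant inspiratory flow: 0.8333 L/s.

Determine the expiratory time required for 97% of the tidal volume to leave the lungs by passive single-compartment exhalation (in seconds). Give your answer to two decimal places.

Vt = flow × Ti = 0.8333 L/s × 0.53 s × 1000 mL/L = 441.65 mL.
R = (PIP − Pplat)/V̇ = (21 − 13) / 0.8333 = 8.0/0.8333 = 9.6 cmH2O·s/L.
C = Vt/(Pplat − PEEP) = 441.65 / (13 − 4) = 441.65/9.0 = 49.072 mL/cmH2O.
τ = R × C = 9.6 × 0.04907 L/cmH2O = 0.4711 s.
t = −τ·ln(1 − 0.97) = −0.4711·ln(0.03) = 1.652 s.

1.65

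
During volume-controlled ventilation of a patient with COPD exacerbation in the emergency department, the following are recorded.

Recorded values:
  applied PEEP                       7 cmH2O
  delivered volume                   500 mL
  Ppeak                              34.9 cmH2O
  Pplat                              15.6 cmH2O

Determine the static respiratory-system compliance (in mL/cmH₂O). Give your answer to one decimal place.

58.1

Cstat = Vt / (Pplat − PEEP) = 500 / (15.6 − 7) = 500 / 8.6 = 58.14 mL/cmH2O.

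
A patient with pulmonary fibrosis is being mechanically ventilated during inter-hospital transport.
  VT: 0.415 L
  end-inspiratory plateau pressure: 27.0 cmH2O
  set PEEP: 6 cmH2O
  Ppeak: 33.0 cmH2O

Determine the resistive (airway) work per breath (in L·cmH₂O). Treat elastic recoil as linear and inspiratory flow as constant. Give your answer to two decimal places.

With constant inspiratory flow the resistive pressure is constant at PIP − Pplat = 33.0 − 27.0 = 6.0 cmH2O, so resistive work = 6.0 × 0.415 = 2.49 L·cmH2O.

2.49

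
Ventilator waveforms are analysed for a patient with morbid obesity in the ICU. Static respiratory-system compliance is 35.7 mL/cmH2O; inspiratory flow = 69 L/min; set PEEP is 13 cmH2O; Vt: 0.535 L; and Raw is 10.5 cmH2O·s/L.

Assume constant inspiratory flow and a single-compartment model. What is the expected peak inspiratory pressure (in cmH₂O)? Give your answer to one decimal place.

Flow: 69 L/min ÷ 60 = 1.15 L/s.
Equation of motion (constant flow): PIP = Vt/C + R·V̇ + PEEP.
PIP = 535/35.7 + 10.5×1.15 + 13 = 14.986 + 12.075 + 13 = 40.061 cmH2O.

40.1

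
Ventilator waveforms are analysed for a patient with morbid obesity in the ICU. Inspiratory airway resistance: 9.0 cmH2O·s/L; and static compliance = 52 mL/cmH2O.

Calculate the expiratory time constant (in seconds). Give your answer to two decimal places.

τ = R × C = 9.0 × 52 mL/cmH2O = 9.0 × 0.052 L/cmH2O = 0.468 s.

0.47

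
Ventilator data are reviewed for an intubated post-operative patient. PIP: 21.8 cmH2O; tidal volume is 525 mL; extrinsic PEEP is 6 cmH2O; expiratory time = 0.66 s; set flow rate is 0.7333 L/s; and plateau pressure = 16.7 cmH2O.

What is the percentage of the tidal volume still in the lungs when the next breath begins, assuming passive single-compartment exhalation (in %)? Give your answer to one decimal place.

R = (PIP − Pplat)/V̇ = (21.8 − 16.7) / 0.7333 = 5.1/0.7333 = 6.955 cmH2O·s/L.
C = Vt/(Pplat − PEEP) = 525.0 / (16.7 − 6) = 525.0/10.7 = 49.065 mL/cmH2O.
τ = R × C = 6.955 × 0.04907 L/cmH2O = 0.3413 s.
Fraction remaining at end-expiration = e^(−Te/τ) = e^(−0.66/0.3413) = 0.1446 → 14.46%.

14.5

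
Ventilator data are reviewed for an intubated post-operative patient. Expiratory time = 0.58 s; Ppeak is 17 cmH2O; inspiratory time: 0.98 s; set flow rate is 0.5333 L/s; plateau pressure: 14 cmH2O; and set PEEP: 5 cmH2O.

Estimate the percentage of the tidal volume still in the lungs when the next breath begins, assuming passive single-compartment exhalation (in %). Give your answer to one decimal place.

16.9

Vt = flow × Ti = 0.5333 L/s × 0.98 s × 1000 mL/L = 522.63 mL.
R = (PIP − Pplat)/V̇ = (17 − 14) / 0.5333 = 3.0/0.5333 = 5.625 cmH2O·s/L.
C = Vt/(Pplat − PEEP) = 522.63 / (14 − 5) = 522.63/9.0 = 58.07 mL/cmH2O.
τ = R × C = 5.625 × 0.05807 L/cmH2O = 0.3266 s.
Fraction remaining at end-expiration = e^(−Te/τ) = e^(−0.58/0.3266) = 0.1693 → 16.93%.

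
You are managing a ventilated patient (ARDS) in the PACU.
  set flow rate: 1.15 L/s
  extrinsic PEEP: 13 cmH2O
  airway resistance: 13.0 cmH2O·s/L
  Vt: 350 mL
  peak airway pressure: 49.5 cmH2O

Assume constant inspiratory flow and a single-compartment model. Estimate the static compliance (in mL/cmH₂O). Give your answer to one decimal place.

16.2

Equation of motion (constant flow): PIP = Vt/C + R·V̇ + PEEP.
Vt/C = PIP − R·V̇ − PEEP = 49.5 − 13.0×1.15 − 13 = 49.5 − 14.95 − 13 = 21.55 cmH2O.
C = Vt / 21.55 = 350 / 21.55 = 16.241 mL/cmH2O.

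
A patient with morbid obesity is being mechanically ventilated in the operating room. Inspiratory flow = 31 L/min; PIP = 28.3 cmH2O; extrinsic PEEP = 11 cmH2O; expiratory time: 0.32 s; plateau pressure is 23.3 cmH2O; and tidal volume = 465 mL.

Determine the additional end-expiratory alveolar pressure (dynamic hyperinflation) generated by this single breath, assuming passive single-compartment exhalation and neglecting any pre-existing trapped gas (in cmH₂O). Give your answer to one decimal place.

Flow: 31 L/min ÷ 60 = 0.5167 L/s.
R = (PIP − Pplat)/V̇ = (28.3 − 23.3) / 0.5167 = 5.0/0.5167 = 9.677 cmH2O·s/L.
C = Vt/(Pplat − PEEP) = 465.0 / (23.3 − 11) = 465.0/12.3 = 37.805 mL/cmH2O.
τ = R × C = 9.677 × 0.03781 L/cmH2O = 0.3659 s.
Fraction remaining = e^(−Te/τ) = e^(−0.32/0.3659) = 0.417; trapped volume = 465.0 × 0.417 = 193.91 mL.
Additional alveolar pressure from trapping ≈ V_trapped / C = 193.91 / 37.805 = 5.129 cmH2O.

5.1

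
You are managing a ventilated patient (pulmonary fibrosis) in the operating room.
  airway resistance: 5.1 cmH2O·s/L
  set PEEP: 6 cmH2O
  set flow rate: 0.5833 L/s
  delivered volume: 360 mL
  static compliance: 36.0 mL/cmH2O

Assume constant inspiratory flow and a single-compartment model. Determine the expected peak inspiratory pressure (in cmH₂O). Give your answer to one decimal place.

Equation of motion (constant flow): PIP = Vt/C + R·V̇ + PEEP.
PIP = 360/36.0 + 5.1×0.5833 + 6 = 10.0 + 2.975 + 6 = 18.975 cmH2O.

19.0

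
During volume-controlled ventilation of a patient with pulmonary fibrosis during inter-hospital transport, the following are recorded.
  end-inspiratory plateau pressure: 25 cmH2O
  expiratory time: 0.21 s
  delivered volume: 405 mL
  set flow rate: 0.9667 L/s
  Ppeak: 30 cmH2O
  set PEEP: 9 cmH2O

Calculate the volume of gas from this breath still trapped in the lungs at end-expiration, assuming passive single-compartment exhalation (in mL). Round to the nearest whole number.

R = (PIP − Pplat)/V̇ = (30 − 25) / 0.9667 = 5.0/0.9667 = 5.172 cmH2O·s/L.
C = Vt/(Pplat − PEEP) = 405.0 / (25 − 9) = 405.0/16.0 = 25.313 mL/cmH2O.
τ = R × C = 5.172 × 0.02531 L/cmH2O = 0.1309 s.
Fraction remaining = e^(−Te/τ) = e^(−0.21/0.1309) = 0.201.
Trapped volume = 405.0 × 0.201 = 81.405 mL.

81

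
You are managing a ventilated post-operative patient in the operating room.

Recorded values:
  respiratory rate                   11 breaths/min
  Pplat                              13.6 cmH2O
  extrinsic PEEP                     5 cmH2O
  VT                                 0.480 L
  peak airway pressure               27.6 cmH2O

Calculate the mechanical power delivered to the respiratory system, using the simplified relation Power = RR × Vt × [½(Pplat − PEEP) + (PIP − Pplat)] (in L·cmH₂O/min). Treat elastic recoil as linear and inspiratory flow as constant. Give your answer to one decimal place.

96.6

Per-breath work = Vt × [½(Pplat−PEEP) + (PIP−Pplat)] = 0.480 × [0.5×8.6 + 14.0] = 0.480 × 18.3 = 8.784 L·cmH2O.
Power = 11 × 8.784 = 96.624 L·cmH2O/min.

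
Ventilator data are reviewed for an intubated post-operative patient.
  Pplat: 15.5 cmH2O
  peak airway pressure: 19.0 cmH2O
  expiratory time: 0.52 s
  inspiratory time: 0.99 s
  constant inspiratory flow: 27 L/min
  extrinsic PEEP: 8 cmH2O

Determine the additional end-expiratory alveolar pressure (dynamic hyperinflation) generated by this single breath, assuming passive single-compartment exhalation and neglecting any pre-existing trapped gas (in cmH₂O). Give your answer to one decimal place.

2.4

Flow: 27 L/min ÷ 60 = 0.45 L/s.
Vt = flow × Ti = 0.45 L/s × 0.99 s × 1000 mL/L = 445.5 mL.
R = (PIP − Pplat)/V̇ = (19.0 − 15.5) / 0.45 = 3.5/0.45 = 7.778 cmH2O·s/L.
C = Vt/(Pplat − PEEP) = 445.5 / (15.5 − 8) = 445.5/7.5 = 59.4 mL/cmH2O.
τ = R × C = 7.778 × 0.0594 L/cmH2O = 0.462 s.
Fraction remaining = e^(−Te/τ) = e^(−0.52/0.462) = 0.3245; trapped volume = 445.5 × 0.3245 = 144.56 mL.
Additional alveolar pressure from trapping ≈ V_trapped / C = 144.56 / 59.4 = 2.434 cmH2O.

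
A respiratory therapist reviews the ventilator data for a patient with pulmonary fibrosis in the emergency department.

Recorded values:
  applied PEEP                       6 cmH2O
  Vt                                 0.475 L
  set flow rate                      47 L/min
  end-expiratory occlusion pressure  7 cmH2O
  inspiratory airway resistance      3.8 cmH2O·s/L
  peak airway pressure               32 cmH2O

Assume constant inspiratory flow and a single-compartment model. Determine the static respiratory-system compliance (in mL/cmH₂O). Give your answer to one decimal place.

Flow: 47 L/min ÷ 60 = 0.7833 L/s.
Total PEEP = 7 cmH2O (set 6 + intrinsic 1); this is the baseline alveolar pressure.
Equation of motion (constant flow): PIP = Vt/C + R·V̇ + PEEP.
Vt/C = PIP − R·V̇ − PEEP = 32 − 3.8×0.7833 − 7 = 32 − 2.977 − 7 = 22.023 cmH2O.
C = Vt / 22.023 = 475 / 22.023 = 21.568 mL/cmH2O.

21.6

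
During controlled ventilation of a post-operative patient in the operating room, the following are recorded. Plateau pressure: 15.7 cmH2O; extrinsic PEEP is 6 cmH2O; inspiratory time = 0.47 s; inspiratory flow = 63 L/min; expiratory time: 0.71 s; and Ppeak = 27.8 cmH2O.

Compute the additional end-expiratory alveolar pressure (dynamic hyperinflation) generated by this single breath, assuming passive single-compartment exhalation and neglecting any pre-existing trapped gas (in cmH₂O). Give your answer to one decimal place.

2.9

Flow: 63 L/min ÷ 60 = 1.05 L/s.
Vt = flow × Ti = 1.05 L/s × 0.47 s × 1000 mL/L = 493.5 mL.
R = (PIP − Pplat)/V̇ = (27.8 − 15.7) / 1.05 = 12.1/1.05 = 11.524 cmH2O·s/L.
C = Vt/(Pplat − PEEP) = 493.5 / (15.7 − 6) = 493.5/9.7 = 50.876 mL/cmH2O.
τ = R × C = 11.524 × 0.05088 L/cmH2O = 0.5863 s.
Fraction remaining = e^(−Te/τ) = e^(−0.71/0.5863) = 0.2979; trapped volume = 493.5 × 0.2979 = 147.01 mL.
Additional alveolar pressure from trapping ≈ V_trapped / C = 147.01 / 50.876 = 2.89 cmH2O.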